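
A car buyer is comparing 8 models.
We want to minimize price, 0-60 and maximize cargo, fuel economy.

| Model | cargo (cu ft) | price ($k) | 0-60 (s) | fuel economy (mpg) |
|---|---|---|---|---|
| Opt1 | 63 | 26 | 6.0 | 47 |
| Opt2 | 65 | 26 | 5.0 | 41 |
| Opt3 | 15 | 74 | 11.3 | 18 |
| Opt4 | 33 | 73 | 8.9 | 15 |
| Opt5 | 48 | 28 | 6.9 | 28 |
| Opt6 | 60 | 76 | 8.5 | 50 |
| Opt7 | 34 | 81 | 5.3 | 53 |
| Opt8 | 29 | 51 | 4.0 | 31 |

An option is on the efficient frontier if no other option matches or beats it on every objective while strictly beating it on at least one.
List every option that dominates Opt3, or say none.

Opt1, Opt2, Opt5, Opt8

Opt1: cargo 63≥15, price 26≤74, 0-60 6.0≤11.3, fuel economy 47≥18 — dominates Opt3.
Opt2: cargo 65≥15, price 26≤74, 0-60 5.0≤11.3, fuel economy 41≥18 — dominates Opt3.
Opt5: cargo 48≥15, price 28≤74, 0-60 6.9≤11.3, fuel economy 28≥18 — dominates Opt3.
Opt8: cargo 29≥15, price 51≤74, 0-60 4.0≤11.3, fuel economy 31≥18 — dominates Opt3.
Others (Opt4, Opt6, Opt7) are each worse than Opt3 on at least one objective.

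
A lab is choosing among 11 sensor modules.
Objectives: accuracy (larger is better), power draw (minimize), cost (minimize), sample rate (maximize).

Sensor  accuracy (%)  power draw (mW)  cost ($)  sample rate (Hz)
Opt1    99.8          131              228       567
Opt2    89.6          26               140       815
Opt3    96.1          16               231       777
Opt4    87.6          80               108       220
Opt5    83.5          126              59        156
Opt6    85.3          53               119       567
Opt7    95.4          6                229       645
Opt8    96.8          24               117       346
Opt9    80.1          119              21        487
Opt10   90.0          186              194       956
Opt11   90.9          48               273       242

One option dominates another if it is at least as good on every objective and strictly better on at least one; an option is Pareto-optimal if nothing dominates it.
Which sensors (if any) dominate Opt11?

Opt3: accuracy 96.1≥90.9, power draw 16≤48, cost 231≤273, sample rate 777≥242 — dominates Opt11.
Opt7: accuracy 95.4≥90.9, power draw 6≤48, cost 229≤273, sample rate 645≥242 — dominates Opt11.
Opt8: accuracy 96.8≥90.9, power draw 24≤48, cost 117≤273, sample rate 346≥242 — dominates Opt11.
Others (Opt1, Opt2, Opt4, Opt5, Opt6, Opt9, Opt10) are each worse than Opt11 on at least one objective.

Opt3, Opt7, Opt8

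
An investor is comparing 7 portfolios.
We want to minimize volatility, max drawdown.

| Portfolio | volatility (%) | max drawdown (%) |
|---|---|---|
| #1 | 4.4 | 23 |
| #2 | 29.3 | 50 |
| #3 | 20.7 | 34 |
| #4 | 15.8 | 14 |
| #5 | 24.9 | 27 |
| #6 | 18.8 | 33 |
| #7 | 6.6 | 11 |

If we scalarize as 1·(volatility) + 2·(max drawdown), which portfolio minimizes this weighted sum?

#1: 1·4.4 + 2·23 = 50.4
#2: 1·29.3 + 2·50 = 129.3
#3: 1·20.7 + 2·34 = 88.7
#4: 1·15.8 + 2·14 = 43.8
#5: 1·24.9 + 2·27 = 78.9
#6: 1·18.8 + 2·33 = 84.8
#7: 1·6.6 + 2·11 = 28.6
Lowest: #7 at 28.6.

#7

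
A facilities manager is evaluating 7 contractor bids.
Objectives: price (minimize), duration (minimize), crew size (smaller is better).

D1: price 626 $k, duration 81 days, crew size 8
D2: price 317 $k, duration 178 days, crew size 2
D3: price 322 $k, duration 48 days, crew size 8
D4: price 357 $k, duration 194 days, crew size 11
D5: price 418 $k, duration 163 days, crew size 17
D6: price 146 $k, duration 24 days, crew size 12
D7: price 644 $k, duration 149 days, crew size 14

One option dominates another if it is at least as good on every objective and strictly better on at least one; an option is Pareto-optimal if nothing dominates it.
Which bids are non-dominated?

D1: dominated by D3 (price 322≤626, duration 48≤81, crew size 8≤8).
D2: not dominated (best crew size).
D3: not dominated.
D4: dominated by D2 (price 317≤357, duration 178≤194, crew size 2≤11).
D5: dominated by D3 (price 322≤418, duration 48≤163, crew size 8≤17).
D6: not dominated (best price).
D7: dominated by D1 (price 626≤644, duration 81≤149, crew size 8≤14).

D2, D3, D6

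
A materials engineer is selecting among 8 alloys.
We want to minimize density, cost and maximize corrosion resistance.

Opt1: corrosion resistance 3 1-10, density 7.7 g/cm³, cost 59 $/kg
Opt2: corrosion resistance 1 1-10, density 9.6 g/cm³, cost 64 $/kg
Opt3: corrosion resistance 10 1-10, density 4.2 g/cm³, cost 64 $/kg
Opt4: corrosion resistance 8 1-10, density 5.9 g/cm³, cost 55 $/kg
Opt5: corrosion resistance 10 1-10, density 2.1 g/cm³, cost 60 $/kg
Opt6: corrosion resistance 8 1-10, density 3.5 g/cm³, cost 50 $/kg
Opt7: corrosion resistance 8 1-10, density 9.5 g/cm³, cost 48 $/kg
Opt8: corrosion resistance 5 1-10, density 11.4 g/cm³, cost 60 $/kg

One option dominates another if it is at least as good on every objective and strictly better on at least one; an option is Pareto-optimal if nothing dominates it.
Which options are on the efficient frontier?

Opt5, Opt6, Opt7

Opt1: dominated by Opt4 (corrosion resistance 8≥3, density 5.9≤7.7, cost 55≤59).
Opt2: dominated by Opt1 (corrosion resistance 3≥1, density 7.7≤9.6, cost 59≤64).
Opt3: dominated by Opt5 (corrosion resistance 10≥10, density 2.1≤4.2, cost 60≤64).
Opt4: dominated by Opt6 (corrosion resistance 8≥8, density 3.5≤5.9, cost 50≤55).
Opt5: not dominated (best density).
Opt6: not dominated.
Opt7: not dominated (best cost).
Opt8: dominated by Opt4 (corrosion resistance 8≥5, density 5.9≤11.4, cost 55≤60).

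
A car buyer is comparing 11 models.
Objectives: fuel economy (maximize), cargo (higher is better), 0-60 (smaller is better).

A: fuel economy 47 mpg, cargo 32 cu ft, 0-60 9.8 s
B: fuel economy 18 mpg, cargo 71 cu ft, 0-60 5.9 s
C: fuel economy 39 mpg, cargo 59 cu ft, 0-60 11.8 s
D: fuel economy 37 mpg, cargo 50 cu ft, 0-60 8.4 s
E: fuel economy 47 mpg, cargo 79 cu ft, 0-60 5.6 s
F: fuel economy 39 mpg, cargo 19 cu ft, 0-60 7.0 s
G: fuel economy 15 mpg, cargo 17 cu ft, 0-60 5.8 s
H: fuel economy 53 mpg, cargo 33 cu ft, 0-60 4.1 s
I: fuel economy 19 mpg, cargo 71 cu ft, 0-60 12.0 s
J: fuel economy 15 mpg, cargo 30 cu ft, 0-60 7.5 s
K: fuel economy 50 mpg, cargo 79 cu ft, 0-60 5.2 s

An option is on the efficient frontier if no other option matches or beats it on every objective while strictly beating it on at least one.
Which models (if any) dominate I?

E: fuel economy 47≥19, cargo 79≥71, 0-60 5.6≤12.0 — dominates I.
K: fuel economy 50≥19, cargo 79≥71, 0-60 5.2≤12.0 — dominates I.
Others (A, B, C, D, F, G, H, J) are each worse than I on at least one objective.

E, K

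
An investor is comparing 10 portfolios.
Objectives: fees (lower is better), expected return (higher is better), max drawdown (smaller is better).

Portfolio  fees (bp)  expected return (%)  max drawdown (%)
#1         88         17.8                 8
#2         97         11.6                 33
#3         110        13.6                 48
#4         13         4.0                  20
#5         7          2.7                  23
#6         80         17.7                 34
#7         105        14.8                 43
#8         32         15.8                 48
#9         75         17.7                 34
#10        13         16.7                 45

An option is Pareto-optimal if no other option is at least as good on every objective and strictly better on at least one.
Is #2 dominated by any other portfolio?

Yes

#1 vs #2: fees 88≤97, expected return 17.8≥11.6, max drawdown 8≤33 — #1 is at least as good on every objective and strictly better on at least one, so #1 dominates #2.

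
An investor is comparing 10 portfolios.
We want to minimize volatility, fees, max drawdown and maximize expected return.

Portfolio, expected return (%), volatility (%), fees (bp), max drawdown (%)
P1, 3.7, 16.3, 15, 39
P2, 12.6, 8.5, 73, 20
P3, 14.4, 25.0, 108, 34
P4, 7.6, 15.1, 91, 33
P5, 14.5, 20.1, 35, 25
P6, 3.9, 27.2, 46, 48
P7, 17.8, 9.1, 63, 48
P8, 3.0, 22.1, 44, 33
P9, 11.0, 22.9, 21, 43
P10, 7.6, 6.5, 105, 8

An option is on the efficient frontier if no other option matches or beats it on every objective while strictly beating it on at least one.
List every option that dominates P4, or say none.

P2: expected return 12.6≥7.6, volatility 8.5≤15.1, fees 73≤91, max drawdown 20≤33 — dominates P4.
Others (P1, P3, P5, P6, P7, P8, P9, P10) are each worse than P4 on at least one objective.

P2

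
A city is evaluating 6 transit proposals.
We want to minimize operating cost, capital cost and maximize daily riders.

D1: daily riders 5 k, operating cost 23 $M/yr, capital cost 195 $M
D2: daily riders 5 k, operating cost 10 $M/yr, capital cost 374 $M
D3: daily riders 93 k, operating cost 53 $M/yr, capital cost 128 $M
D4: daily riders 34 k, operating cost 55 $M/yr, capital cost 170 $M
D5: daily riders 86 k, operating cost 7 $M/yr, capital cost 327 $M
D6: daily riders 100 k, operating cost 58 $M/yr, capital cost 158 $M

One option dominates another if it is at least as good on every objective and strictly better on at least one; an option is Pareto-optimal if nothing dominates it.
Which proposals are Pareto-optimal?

D1, D3, D5, D6

D1: not dominated.
D2: dominated by D5 (daily riders 86≥5, operating cost 7≤10, capital cost 327≤374).
D3: not dominated (best capital cost).
D4: dominated by D3 (daily riders 93≥34, operating cost 53≤55, capital cost 128≤170).
D5: not dominated (best operating cost).
D6: not dominated (best daily riders).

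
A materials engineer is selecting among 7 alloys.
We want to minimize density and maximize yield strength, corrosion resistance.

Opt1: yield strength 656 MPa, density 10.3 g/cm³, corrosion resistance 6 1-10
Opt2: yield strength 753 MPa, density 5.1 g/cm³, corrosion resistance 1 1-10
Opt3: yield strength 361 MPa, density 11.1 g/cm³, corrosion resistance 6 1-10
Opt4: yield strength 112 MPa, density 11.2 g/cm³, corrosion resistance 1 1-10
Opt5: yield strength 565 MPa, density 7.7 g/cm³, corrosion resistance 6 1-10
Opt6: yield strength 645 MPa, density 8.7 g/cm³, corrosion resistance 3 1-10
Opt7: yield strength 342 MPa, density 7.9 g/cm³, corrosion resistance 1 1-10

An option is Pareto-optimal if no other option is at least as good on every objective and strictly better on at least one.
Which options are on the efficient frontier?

Opt1: not dominated.
Opt2: not dominated (best yield strength).
Opt3: dominated by Opt1 (yield strength 656≥361, density 10.3≤11.1, corrosion resistance 6≥6).
Opt4: dominated by Opt1 (yield strength 656≥112, density 10.3≤11.2, corrosion resistance 6≥1).
Opt5: not dominated.
Opt6: not dominated.
Opt7: dominated by Opt2 (yield strength 753≥342, density 5.1≤7.9, corrosion resistance 1≥1).

Opt1, Opt2, Opt5, Opt6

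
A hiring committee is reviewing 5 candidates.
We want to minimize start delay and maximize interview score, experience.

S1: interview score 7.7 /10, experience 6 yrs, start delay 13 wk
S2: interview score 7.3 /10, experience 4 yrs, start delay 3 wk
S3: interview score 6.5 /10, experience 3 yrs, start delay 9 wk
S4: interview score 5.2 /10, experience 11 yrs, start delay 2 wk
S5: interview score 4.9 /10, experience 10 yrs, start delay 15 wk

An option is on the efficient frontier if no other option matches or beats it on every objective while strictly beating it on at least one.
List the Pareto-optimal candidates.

S1: not dominated (best interview score).
S2: not dominated.
S3: dominated by S2 (interview score 7.3≥6.5, experience 4≥3, start delay 3≤9).
S4: not dominated (best experience).
S5: dominated by S4 (interview score 5.2≥4.9, experience 11≥10, start delay 2≤15).

S1, S2, S4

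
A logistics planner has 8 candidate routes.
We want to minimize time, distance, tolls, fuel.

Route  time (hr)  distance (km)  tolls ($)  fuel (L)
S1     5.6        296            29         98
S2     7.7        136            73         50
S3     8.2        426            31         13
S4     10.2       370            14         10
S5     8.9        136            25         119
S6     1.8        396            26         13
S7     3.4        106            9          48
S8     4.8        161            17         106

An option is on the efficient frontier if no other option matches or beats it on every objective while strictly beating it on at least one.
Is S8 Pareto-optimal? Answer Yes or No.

No

S7 vs S8: time 3.4≤4.8, distance 106≤161, tolls 9≤17, fuel 48≤106 — S7 is at least as good on every objective and strictly better on at least one, so S7 dominates S8.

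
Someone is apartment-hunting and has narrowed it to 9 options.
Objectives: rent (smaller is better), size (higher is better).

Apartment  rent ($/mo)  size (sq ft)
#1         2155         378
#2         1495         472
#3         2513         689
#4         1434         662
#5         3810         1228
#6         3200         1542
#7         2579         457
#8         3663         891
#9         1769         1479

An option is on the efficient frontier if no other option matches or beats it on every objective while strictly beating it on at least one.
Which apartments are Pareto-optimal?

#4, #6, #9

#1: dominated by #2 (rent 1495≤2155, size 472≥378).
#2: dominated by #4 (rent 1434≤1495, size 662≥472).
#3: dominated by #9 (rent 1769≤2513, size 1479≥689).
#4: not dominated (best rent).
#5: dominated by #6 (rent 3200≤3810, size 1542≥1228).
#6: not dominated (best size).
#7: dominated by #2 (rent 1495≤2579, size 472≥457).
#8: dominated by #6 (rent 3200≤3663, size 1542≥891).
#9: not dominated.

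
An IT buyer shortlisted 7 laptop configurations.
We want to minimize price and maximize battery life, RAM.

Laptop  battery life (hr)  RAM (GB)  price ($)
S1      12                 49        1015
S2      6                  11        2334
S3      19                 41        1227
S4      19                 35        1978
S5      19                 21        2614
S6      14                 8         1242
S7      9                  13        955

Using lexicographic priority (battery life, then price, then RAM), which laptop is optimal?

First maximize battery life: best is 19, kept {S3, S4, S5}.
Then minimize price: best is 1227, kept {S3}.

S3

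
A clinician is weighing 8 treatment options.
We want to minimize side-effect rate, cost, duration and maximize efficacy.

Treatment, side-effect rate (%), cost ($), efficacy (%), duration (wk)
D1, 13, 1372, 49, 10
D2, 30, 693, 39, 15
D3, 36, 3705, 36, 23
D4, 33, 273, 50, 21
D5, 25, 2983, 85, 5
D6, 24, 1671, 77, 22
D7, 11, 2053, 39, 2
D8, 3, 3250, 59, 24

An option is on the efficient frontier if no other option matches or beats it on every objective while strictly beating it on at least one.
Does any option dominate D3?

D1 vs D3: side-effect rate 13≤36, cost 1372≤3705, efficacy 49≥36, duration 10≤23 — D1 is at least as good on every objective and strictly better on at least one, so D1 dominates D3.

Yes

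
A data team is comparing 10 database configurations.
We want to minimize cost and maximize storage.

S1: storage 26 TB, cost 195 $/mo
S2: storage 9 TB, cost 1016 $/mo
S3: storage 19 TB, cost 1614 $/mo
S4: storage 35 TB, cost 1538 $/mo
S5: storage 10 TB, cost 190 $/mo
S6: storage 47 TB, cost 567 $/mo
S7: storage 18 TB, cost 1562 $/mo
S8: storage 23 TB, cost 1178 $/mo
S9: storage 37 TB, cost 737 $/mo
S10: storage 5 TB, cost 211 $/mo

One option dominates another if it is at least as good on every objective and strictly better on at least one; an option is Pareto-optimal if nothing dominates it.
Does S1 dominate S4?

No

S1 vs S4: S1 is worse on storage (26 vs 35), so it does not dominate S4.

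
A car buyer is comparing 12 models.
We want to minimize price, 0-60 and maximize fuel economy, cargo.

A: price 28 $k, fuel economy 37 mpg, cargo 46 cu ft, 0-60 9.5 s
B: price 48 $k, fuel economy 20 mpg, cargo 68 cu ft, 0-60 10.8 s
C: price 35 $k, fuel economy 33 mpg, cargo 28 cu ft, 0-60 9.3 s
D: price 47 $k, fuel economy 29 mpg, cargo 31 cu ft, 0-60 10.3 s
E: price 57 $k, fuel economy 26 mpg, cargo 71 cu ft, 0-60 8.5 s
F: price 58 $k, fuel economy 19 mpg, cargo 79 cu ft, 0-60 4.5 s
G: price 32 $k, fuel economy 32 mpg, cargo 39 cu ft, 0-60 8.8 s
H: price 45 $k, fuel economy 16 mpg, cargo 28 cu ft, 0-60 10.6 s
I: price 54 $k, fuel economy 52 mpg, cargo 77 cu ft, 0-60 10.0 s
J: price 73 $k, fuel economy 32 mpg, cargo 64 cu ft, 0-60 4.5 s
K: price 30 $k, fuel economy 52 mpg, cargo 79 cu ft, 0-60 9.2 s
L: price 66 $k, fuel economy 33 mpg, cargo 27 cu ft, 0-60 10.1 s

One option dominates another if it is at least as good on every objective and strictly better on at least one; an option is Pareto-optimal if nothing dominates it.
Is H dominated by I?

I vs H: I is worse on price (54 vs 45), so it does not dominate H.

No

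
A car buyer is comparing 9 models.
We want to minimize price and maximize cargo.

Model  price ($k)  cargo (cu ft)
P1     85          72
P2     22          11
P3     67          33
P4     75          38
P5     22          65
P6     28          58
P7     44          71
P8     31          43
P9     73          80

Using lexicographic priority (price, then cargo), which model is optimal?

P5

First minimize price: best is 22, kept {P2, P5}.
Then maximize cargo: best is 65, kept {P5}.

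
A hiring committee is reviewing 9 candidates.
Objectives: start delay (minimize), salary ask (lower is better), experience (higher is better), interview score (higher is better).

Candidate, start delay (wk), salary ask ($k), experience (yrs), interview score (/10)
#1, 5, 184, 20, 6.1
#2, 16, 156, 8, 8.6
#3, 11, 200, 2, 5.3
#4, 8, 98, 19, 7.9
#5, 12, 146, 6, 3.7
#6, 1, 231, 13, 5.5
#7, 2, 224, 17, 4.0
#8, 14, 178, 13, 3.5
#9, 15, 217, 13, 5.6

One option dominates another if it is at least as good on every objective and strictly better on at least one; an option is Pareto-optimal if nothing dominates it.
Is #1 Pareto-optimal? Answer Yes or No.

Yes

#2: worse on start delay (16 vs 5).
#3: worse on start delay (11 vs 5).
#4: worse on start delay (8 vs 5).
#5: worse on start delay (12 vs 5).
#6: worse on salary ask (231 vs 184).
#7: worse on salary ask (224 vs 184).
#8: worse on start delay (14 vs 5).
#9: worse on start delay (15 vs 5).
No option is at least as good as #1 on every objective and strictly better on one.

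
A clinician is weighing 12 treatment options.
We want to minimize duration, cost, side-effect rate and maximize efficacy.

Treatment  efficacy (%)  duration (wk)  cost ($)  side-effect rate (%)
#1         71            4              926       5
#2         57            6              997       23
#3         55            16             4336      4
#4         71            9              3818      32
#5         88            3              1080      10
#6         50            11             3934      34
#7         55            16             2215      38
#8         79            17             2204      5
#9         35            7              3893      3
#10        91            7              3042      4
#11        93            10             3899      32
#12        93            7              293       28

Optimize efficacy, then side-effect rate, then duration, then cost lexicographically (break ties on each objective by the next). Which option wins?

First maximize efficacy: best is 93, kept {#11, #12}.
Then minimize side-effect rate: best is 28, kept {#12}.

#12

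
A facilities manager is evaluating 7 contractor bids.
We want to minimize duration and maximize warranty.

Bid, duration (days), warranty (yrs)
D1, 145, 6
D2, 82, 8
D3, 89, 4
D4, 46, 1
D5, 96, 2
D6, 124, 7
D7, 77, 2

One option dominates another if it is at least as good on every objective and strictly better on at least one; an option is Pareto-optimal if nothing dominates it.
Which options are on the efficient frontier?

D2, D4, D7

D1: dominated by D2 (duration 82≤145, warranty 8≥6).
D2: not dominated (best warranty).
D3: dominated by D2 (duration 82≤89, warranty 8≥4).
D4: not dominated (best duration).
D5: dominated by D2 (duration 82≤96, warranty 8≥2).
D6: dominated by D2 (duration 82≤124, warranty 8≥7).
D7: not dominated.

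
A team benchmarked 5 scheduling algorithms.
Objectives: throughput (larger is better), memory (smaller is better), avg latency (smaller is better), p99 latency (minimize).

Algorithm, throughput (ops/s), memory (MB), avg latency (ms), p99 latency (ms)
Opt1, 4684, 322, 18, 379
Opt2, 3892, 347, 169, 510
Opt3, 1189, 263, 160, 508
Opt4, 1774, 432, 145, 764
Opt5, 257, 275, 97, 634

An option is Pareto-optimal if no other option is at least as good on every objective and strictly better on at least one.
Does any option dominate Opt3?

No

Opt1: worse on memory (322 vs 263).
Opt2: worse on memory (347 vs 263).
Opt4: worse on memory (432 vs 263).
Opt5: worse on throughput (257 vs 1189).
No option is at least as good as Opt3 on every objective and strictly better on one.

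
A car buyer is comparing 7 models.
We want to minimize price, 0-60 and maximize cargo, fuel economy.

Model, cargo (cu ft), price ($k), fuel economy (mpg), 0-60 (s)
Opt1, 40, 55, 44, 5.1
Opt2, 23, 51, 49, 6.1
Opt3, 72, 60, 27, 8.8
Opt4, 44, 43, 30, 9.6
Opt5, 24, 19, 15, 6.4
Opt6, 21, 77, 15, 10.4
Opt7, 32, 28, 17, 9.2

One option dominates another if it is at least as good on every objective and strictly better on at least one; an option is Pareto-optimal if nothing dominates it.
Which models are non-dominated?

Opt1, Opt2, Opt3, Opt4, Opt5, Opt7

Opt1: not dominated (best 0-60).
Opt2: not dominated (best fuel economy).
Opt3: not dominated (best cargo).
Opt4: not dominated.
Opt5: not dominated (best price).
Opt6: dominated by Opt1 (cargo 40≥21, price 55≤77, fuel economy 44≥15, 0-60 5.1≤10.4).
Opt7: not dominated.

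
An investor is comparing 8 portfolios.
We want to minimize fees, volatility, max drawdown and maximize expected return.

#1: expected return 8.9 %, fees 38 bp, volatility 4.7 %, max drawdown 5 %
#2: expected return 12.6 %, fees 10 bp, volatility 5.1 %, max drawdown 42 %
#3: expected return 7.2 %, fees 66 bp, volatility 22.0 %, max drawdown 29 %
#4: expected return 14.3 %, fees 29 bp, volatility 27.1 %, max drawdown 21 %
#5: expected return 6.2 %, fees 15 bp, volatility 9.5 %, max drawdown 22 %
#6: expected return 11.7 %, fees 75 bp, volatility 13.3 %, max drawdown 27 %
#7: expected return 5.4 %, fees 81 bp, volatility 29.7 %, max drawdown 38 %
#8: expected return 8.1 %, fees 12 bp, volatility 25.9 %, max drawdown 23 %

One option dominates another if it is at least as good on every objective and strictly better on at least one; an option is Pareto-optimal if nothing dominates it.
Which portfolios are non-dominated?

#1: not dominated (best volatility).
#2: not dominated (best fees).
#3: dominated by #1 (expected return 8.9≥7.2, fees 38≤66, volatility 4.7≤22.0, max drawdown 5≤29).
#4: not dominated (best expected return).
#5: not dominated.
#6: not dominated.
#7: dominated by #1 (expected return 8.9≥5.4, fees 38≤81, volatility 4.7≤29.7, max drawdown 5≤38).
#8: not dominated.

#1, #2, #4, #5, #6, #8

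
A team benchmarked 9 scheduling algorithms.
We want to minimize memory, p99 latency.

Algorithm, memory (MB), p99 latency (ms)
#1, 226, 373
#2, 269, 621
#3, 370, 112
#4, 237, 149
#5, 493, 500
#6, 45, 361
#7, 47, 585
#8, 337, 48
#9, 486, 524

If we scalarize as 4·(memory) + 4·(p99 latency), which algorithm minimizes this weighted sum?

#1: 4·226 + 4·373 = 2396
#2: 4·269 + 4·621 = 3560
#3: 4·370 + 4·112 = 1928
#4: 4·237 + 4·149 = 1544
#5: 4·493 + 4·500 = 3972
#6: 4·45 + 4·361 = 1624
#7: 4·47 + 4·585 = 2528
#8: 4·337 + 4·48 = 1540
#9: 4·486 + 4·524 = 4040
Lowest: #8 at 1540.

#8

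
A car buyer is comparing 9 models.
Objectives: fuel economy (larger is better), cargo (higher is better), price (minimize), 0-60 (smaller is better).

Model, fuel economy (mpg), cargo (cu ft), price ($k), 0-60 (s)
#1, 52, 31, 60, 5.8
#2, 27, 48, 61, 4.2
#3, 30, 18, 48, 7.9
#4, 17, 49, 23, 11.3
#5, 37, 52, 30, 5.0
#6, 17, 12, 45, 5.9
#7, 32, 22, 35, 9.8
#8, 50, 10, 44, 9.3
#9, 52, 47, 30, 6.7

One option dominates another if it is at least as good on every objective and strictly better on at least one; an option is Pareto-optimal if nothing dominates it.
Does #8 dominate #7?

No

#8 vs #7: #8 is worse on cargo (10 vs 22), so it does not dominate #7.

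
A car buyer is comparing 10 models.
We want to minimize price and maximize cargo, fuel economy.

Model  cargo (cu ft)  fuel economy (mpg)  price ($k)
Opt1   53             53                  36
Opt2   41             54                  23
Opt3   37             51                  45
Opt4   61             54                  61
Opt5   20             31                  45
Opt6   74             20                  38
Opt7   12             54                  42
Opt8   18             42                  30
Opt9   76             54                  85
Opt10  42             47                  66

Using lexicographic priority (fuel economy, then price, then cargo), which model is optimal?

First maximize fuel economy: best is 54, kept {Opt2, Opt4, Opt7, Opt9}.
Then minimize price: best is 23, kept {Opt2}.

Opt2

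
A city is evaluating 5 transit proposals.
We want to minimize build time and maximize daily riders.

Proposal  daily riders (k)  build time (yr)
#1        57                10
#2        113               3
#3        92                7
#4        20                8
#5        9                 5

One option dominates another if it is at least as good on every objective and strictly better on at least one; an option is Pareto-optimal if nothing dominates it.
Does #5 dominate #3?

#5 vs #3: #5 is worse on daily riders (9 vs 92), so it does not dominate #3.

No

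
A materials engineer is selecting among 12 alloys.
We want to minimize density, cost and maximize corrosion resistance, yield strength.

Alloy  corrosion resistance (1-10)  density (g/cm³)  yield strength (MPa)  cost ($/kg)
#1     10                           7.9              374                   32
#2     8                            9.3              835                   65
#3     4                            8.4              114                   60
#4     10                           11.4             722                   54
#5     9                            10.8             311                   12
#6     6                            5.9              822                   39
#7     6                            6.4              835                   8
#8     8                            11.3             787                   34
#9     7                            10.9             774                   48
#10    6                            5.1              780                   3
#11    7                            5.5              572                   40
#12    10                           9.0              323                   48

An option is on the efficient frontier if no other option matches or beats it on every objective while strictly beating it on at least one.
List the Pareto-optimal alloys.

#1: not dominated.
#2: not dominated.
#3: dominated by #1 (corrosion resistance 10≥4, density 7.9≤8.4, yield strength 374≥114, cost 32≤60).
#4: not dominated.
#5: not dominated.
#6: not dominated.
#7: not dominated.
#8: not dominated.
#9: not dominated.
#10: not dominated (best density).
#11: not dominated.
#12: dominated by #1 (corrosion resistance 10≥10, density 7.9≤9.0, yield strength 374≥323, cost 32≤48).

#1, #2, #4, #5, #6, #7, #8, #9, #10, #11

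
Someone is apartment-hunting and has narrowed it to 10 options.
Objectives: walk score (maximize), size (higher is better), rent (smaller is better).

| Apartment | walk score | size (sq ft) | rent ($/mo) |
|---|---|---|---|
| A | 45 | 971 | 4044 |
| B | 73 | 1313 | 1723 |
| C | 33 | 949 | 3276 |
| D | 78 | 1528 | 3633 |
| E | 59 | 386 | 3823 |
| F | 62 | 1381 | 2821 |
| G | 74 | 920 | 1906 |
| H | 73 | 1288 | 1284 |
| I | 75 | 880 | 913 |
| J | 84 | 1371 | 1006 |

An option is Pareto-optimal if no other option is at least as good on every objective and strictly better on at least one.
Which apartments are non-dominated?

D, F, I, J

A: dominated by B (walk score 73≥45, size 1313≥971, rent 1723≤4044).
B: dominated by J (walk score 84≥73, size 1371≥1313, rent 1006≤1723).
C: dominated by B (walk score 73≥33, size 1313≥949, rent 1723≤3276).
D: not dominated (best size).
E: dominated by B (walk score 73≥59, size 1313≥386, rent 1723≤3823).
F: not dominated.
G: dominated by J (walk score 84≥74, size 1371≥920, rent 1006≤1906).
H: dominated by J (walk score 84≥73, size 1371≥1288, rent 1006≤1284).
I: not dominated (best rent).
J: not dominated (best walk score).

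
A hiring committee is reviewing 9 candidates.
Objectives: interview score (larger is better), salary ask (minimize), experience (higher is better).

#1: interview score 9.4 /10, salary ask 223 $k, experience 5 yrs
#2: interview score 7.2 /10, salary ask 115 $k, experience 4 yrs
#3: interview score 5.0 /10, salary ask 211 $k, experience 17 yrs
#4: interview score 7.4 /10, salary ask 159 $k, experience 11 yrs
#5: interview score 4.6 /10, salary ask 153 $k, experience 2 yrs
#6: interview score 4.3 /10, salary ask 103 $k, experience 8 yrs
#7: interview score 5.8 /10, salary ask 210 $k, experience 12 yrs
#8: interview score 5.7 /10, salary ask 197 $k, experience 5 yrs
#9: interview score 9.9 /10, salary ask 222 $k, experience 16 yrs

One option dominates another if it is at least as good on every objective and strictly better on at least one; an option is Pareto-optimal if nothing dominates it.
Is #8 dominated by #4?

#4 vs #8: interview score 7.4≥5.7, salary ask 159≤197, experience 11≥5 — #4 is at least as good on every objective with at least one strict improvement.

Yes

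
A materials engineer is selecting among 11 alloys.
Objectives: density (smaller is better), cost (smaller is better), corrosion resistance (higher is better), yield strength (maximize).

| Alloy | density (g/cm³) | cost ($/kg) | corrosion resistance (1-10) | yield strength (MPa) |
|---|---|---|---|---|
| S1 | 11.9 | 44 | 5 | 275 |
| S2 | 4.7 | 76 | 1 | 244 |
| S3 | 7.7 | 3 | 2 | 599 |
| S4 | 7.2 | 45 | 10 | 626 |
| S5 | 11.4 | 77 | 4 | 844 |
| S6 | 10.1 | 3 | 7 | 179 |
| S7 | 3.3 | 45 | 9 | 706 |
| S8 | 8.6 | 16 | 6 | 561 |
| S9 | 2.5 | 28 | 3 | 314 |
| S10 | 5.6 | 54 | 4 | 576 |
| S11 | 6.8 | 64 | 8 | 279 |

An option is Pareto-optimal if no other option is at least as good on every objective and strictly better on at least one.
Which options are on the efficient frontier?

S1: dominated by S8 (density 8.6≤11.9, cost 16≤44, corrosion resistance 6≥5, yield strength 561≥275).
S2: dominated by S7 (density 3.3≤4.7, cost 45≤76, corrosion resistance 9≥1, yield strength 706≥244).
S3: not dominated.
S4: not dominated (best corrosion resistance).
S5: not dominated (best yield strength).
S6: not dominated.
S7: not dominated.
S8: not dominated.
S9: not dominated (best density).
S10: dominated by S7 (density 3.3≤5.6, cost 45≤54, corrosion resistance 9≥4, yield strength 706≥576).
S11: dominated by S7 (density 3.3≤6.8, cost 45≤64, corrosion resistance 9≥8, yield strength 706≥279).

S3, S4, S5, S6, S7, S8, S9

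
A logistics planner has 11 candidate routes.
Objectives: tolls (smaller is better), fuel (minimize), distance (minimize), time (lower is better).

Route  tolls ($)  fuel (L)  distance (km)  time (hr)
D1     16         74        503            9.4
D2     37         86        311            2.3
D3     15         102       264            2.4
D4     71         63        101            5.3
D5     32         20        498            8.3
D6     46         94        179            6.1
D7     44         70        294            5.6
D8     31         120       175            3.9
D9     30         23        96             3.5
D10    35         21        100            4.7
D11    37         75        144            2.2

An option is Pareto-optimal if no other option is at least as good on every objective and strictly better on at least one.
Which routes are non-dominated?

D1, D3, D5, D9, D10, D11

D1: not dominated.
D2: dominated by D11 (tolls 37≤37, fuel 75≤86, distance 144≤311, time 2.2≤2.3).
D3: not dominated (best tolls).
D4: dominated by D9 (tolls 30≤71, fuel 23≤63, distance 96≤101, time 3.5≤5.3).
D5: not dominated (best fuel).
D6: dominated by D9 (tolls 30≤46, fuel 23≤94, distance 96≤179, time 3.5≤6.1).
D7: dominated by D9 (tolls 30≤44, fuel 23≤70, distance 96≤294, time 3.5≤5.6).
D8: dominated by D9 (tolls 30≤31, fuel 23≤120, distance 96≤175, time 3.5≤3.9).
D9: not dominated (best distance).
D10: not dominated.
D11: not dominated (best time).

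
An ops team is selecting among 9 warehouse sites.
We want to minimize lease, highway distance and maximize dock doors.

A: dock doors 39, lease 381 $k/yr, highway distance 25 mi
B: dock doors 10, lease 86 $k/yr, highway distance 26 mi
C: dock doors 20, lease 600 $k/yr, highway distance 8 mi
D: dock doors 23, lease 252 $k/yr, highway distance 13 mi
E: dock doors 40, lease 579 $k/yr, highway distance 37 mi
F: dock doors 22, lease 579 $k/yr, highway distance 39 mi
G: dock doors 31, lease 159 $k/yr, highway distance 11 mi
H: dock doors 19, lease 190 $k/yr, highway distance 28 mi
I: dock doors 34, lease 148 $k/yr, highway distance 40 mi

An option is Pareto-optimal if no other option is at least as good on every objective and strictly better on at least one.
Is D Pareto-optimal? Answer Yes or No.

G vs D: dock doors 31≥23, lease 159≤252, highway distance 11≤13 — G is at least as good on every objective and strictly better on at least one, so G dominates D.

No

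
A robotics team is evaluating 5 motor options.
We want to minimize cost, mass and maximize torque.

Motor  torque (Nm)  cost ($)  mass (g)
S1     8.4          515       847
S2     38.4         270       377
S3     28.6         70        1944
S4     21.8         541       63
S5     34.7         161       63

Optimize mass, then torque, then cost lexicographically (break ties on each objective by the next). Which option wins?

First minimize mass: best is 63, kept {S4, S5}.
Then maximize torque: best is 34.7, kept {S5}.

S5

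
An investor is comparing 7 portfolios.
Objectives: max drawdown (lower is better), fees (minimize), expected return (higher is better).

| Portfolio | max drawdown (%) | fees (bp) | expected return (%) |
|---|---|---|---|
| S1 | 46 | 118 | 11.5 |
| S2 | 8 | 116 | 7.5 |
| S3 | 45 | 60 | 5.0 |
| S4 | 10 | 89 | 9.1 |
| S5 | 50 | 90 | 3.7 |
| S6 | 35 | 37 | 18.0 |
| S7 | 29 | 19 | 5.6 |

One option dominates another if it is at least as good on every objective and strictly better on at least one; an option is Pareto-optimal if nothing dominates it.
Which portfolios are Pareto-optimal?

S1: dominated by S6 (max drawdown 35≤46, fees 37≤118, expected return 18.0≥11.5).
S2: not dominated (best max drawdown).
S3: dominated by S6 (max drawdown 35≤45, fees 37≤60, expected return 18.0≥5.0).
S4: not dominated.
S5: dominated by S3 (max drawdown 45≤50, fees 60≤90, expected return 5.0≥3.7).
S6: not dominated (best expected return).
S7: not dominated (best fees).

S2, S4, S6, S7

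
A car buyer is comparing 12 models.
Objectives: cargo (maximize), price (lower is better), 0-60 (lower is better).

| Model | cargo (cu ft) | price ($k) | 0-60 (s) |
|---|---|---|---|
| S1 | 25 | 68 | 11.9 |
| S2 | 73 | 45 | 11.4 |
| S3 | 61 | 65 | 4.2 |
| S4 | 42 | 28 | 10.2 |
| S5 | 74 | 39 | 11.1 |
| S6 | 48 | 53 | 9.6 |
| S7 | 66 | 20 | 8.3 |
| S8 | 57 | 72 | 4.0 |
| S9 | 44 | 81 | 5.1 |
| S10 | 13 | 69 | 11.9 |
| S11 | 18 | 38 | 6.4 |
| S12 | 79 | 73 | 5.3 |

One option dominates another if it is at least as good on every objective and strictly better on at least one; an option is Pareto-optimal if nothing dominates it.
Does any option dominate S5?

S1: worse on cargo (25 vs 74).
S2: worse on cargo (73 vs 74).
S3: worse on cargo (61 vs 74).
S4: worse on cargo (42 vs 74).
S6: worse on cargo (48 vs 74).
S7: worse on cargo (66 vs 74).
S8: worse on cargo (57 vs 74).
S9: worse on cargo (44 vs 74).
S10: worse on cargo (13 vs 74).
S11: worse on cargo (18 vs 74).
S12: worse on price (73 vs 39).
No option is at least as good as S5 on every objective and strictly better on one.

No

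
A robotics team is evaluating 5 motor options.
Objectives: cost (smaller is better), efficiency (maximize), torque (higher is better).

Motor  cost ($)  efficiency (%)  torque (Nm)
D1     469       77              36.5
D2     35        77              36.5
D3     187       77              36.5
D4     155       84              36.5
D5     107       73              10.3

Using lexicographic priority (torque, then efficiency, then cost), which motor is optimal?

First maximize torque: best is 36.5, kept {D1, D2, D3, D4}.
Then maximize efficiency: best is 84, kept {D4}.

D4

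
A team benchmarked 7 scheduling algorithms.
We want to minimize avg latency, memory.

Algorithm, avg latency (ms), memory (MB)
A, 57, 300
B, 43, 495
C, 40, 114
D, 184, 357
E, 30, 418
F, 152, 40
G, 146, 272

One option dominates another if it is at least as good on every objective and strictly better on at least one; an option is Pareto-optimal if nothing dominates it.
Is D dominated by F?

F vs D: avg latency 152≤184, memory 40≤357 — F is at least as good on every objective with at least one strict improvement.

Yes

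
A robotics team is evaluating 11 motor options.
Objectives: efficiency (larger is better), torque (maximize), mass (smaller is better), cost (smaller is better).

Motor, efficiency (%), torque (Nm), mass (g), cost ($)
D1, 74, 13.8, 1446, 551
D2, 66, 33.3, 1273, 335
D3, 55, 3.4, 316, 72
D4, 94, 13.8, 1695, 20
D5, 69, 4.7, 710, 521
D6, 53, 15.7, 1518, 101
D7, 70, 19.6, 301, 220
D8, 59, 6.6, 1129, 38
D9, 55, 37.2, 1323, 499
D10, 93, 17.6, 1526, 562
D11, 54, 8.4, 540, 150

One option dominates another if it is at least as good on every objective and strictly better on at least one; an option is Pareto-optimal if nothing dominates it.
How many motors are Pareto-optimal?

D1: not dominated.
D2: not dominated.
D3: not dominated.
D4: not dominated (best efficiency).
D5: dominated by D7 (efficiency 70≥69, torque 19.6≥4.7, mass 301≤710, cost 220≤521).
D6: not dominated.
D7: not dominated (best mass).
D8: not dominated.
D9: not dominated (best torque).
D10: not dominated.
D11: not dominated.
Pareto-optimal: D1, D2, D3, D4, D6, D7, D8, D9, D10, D11 → 10.

10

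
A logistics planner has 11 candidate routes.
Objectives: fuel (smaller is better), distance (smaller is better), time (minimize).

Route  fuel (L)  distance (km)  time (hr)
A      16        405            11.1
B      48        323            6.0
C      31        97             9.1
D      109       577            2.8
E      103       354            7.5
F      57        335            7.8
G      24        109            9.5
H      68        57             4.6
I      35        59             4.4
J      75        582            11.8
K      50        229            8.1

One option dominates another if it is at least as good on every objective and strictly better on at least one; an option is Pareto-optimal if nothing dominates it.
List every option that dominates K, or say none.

I

I: fuel 35≤50, distance 59≤229, time 4.4≤8.1 — dominates K.
Others (A, B, C, D, E, F, G, H, J) are each worse than K on at least one objective.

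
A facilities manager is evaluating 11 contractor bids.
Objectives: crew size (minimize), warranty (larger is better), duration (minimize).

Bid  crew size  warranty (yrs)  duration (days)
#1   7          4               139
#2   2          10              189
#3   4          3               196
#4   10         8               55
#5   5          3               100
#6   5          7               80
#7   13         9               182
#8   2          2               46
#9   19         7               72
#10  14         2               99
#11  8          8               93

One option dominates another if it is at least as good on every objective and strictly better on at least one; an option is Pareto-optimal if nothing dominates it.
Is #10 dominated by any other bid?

Yes

#4 vs #10: crew size 10≤14, warranty 8≥2, duration 55≤99 — #4 is at least as good on every objective and strictly better on at least one, so #4 dominates #10.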